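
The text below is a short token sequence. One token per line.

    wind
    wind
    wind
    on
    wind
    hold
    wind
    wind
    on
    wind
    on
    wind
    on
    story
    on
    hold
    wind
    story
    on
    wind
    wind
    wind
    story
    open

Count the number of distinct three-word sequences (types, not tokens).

24 tokens → 22 trigram windows in total.
Repeated trigrams (each contributes count−1 duplicates):
  wind on wind: 3
  on wind on: 2
  wind wind on: 2
  wind wind wind: 2
5 duplicate windows → 22 − 5 = 17 distinct.

17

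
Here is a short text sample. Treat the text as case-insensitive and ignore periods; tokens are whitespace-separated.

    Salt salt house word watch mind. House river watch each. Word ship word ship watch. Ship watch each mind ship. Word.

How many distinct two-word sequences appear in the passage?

16

21 tokens → 20 bigram windows in total.
Repeated bigrams (each contributes count−1 duplicates):
  ship watch: 2
  ship word: 2
  watch each: 2
  word ship: 2
4 duplicate windows → 20 − 4 = 16 distinct.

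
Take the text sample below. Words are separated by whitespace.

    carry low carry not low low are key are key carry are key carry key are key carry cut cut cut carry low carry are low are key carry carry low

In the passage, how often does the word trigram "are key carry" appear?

4

Scanning the 29 overlapping trigram windows for "are key carry":
  position 9–11: are key carry
  position 12–14: are key carry
  position 16–18: are key carry
  position 27–29: are key carry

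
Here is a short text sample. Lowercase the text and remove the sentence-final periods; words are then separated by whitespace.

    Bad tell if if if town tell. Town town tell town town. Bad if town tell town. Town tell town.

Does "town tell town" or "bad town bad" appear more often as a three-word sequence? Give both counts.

"town tell town": 4 occurrences
"bad town bad": 0 occurrences

"town tell town" (4 vs 0)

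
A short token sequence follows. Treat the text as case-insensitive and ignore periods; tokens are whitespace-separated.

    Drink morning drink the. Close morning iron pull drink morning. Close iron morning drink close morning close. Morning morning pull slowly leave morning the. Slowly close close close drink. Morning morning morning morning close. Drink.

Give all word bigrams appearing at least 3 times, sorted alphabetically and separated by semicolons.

close morning; drink morning; morning close; morning morning

Bigram counts meeting the condition (at least 3 times):
  close morning: 3
  drink morning: 3
  morning close: 3
  morning morning: 4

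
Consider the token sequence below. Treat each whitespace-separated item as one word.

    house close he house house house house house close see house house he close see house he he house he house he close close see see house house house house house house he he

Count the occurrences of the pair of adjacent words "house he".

5

Scanning the 33 overlapping bigram windows for "house he":
  position 12–13: house he
  position 16–17: house he
  position 19–20: house he
  position 21–22: house he
  position 32–33: house he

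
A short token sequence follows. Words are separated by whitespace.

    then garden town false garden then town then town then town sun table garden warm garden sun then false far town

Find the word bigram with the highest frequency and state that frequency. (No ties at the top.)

"then town", 3 times

Bigram frequencies (highest first):
  then town: 3
  town then: 2
  then garden: 1
  garden town: 1
  town false: 1
  false garden: 1
  … (11 more, each ≤ 1)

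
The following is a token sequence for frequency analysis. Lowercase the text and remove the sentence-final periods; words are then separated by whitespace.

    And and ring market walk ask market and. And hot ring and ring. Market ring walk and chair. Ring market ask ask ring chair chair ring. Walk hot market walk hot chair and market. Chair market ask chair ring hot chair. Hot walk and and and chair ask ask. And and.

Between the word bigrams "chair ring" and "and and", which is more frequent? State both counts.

"chair ring": 3 occurrences
"and and": 5 occurrences

"and and" (5 vs 3)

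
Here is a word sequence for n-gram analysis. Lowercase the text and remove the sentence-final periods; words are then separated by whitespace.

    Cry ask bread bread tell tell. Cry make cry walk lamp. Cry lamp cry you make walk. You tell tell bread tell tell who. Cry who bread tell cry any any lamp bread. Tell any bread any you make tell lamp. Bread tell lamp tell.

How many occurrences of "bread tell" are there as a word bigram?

5

Scanning the 44 overlapping bigram windows for "bread tell":
  position 4–5: bread tell
  position 21–22: bread tell
  position 27–28: bread tell
  position 33–34: bread tell
  position 42–43: bread tell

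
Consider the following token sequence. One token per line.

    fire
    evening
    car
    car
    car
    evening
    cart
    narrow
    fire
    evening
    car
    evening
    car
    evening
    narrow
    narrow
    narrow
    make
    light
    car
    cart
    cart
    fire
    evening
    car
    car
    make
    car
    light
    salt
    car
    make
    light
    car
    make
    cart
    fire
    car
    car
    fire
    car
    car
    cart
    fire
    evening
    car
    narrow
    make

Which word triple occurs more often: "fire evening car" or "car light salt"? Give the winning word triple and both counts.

"fire evening car": 4 occurrences
"car light salt": 1 occurrence

"fire evening car" (4 vs 1)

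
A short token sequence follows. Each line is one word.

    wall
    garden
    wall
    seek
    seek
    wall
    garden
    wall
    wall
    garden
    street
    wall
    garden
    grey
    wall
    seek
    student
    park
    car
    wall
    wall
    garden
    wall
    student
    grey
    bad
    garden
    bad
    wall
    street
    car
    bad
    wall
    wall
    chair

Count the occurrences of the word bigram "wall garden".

Scanning the 34 overlapping bigram windows for "wall garden":
  position 1–2: wall garden
  position 6–7: wall garden
  position 9–10: wall garden
  position 12–13: wall garden
  position 21–22: wall garden

5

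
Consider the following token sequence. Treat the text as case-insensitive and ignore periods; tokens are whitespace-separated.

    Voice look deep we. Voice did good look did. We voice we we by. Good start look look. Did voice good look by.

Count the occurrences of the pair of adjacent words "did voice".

1

Scanning the 22 overlapping bigram windows for "did voice":
  position 19–20: did voice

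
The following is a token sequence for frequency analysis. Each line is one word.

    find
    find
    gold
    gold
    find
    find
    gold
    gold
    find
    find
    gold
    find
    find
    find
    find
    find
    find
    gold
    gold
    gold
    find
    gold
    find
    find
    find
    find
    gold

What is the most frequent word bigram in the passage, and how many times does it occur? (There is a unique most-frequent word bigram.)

Bigram frequencies (highest first):
  find find: 11
  find gold: 6
  gold find: 5
  gold gold: 4

"find find", 11 times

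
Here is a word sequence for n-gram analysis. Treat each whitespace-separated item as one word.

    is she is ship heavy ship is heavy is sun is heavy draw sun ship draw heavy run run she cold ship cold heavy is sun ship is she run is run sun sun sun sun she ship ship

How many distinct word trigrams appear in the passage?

35

39 tokens → 37 trigram windows in total.
Repeated trigrams (each contributes count−1 duplicates):
  heavy is sun: 2
  sun sun sun: 2
2 duplicate windows → 37 − 2 = 35 distinct.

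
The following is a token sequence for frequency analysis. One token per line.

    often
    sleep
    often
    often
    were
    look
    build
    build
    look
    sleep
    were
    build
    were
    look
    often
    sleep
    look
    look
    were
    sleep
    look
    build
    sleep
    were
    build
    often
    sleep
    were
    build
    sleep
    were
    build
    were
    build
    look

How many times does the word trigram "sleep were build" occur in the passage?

4

Scanning the 33 overlapping trigram windows for "sleep were build":
  position 10–12: sleep were build
  position 23–25: sleep were build
  position 27–29: sleep were build
  position 30–32: sleep were build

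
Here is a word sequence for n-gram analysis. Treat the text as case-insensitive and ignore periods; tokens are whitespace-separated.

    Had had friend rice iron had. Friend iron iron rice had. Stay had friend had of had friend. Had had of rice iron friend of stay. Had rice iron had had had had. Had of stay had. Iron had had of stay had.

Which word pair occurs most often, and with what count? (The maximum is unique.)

"had had", 7 times

Bigram frequencies (highest first):
  had had: 7
  had friend: 4
  stay had: 4
  had of: 4
  rice iron: 3
  iron had: 3
  … (14 more, each ≤ 3)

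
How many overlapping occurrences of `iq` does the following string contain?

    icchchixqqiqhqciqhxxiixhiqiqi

Sliding a length-2 window over the 29 characters (28 positions):
  position 11–12: iq
  position 16–17: iq
  position 25–26: iq
  position 27–28: iq

4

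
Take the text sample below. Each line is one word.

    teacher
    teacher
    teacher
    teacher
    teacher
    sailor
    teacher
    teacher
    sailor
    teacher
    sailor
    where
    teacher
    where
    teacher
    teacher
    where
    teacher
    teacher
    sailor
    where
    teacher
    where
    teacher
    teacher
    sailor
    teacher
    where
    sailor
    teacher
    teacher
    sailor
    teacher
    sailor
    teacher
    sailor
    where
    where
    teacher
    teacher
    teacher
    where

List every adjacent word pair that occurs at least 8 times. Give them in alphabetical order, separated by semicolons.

Bigram counts meeting the condition (at least 8 times):
  teacher sailor: 8
  teacher teacher: 11

teacher sailor; teacher teacher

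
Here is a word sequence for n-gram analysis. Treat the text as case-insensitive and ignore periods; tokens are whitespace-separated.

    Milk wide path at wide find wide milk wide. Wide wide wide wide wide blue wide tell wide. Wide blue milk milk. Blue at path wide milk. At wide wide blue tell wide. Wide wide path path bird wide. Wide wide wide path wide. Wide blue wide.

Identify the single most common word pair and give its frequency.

"wide wide", 13 times

Bigram frequencies (highest first):
  wide wide: 13
  wide blue: 4
  wide path: 3
  milk wide: 2
  at wide: 2
  wide milk: 2
  … (17 more, each ≤ 2)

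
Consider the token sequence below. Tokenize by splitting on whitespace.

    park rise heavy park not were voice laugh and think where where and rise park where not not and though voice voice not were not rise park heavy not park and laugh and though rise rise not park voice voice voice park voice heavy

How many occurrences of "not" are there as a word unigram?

7

Scanning the 44 tokens for "not":
  position 5: not
  position 17: not
  position 18: not
  position 23: not
  position 25: not
  position 29: not
  position 37: not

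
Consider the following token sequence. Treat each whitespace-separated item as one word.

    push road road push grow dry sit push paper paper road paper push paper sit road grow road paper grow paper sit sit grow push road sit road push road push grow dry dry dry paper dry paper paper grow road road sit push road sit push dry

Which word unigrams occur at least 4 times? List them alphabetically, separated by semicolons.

Unigram counts meeting the condition (at least 4 times):
  dry: 6
  grow: 6
  paper: 9
  push: 9
  road: 11
  sit: 7

dry; grow; paper; push; road; sit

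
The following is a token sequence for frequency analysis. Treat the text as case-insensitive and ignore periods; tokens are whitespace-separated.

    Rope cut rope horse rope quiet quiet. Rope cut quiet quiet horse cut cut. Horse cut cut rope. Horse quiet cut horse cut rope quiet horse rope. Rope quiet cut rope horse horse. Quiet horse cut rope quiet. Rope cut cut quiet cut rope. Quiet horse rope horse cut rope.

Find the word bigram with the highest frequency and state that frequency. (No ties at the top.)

"cut rope", 7 times

Bigram frequencies (highest first):
  cut rope: 7
  rope quiet: 5
  horse cut: 5
  rope horse: 4
  quiet horse: 4
  rope cut: 3
  … (10 more, each ≤ 3)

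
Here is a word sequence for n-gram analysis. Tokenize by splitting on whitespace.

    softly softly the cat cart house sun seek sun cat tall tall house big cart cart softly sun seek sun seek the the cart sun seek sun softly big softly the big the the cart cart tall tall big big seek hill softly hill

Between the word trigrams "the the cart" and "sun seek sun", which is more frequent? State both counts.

"sun seek sun" (3 vs 2)

"the the cart": 2 occurrences
"sun seek sun": 3 occurrences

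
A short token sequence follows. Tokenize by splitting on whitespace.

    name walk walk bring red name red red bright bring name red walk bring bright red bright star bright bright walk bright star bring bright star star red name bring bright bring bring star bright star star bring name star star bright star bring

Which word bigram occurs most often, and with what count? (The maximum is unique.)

Bigram frequencies (highest first):
  bright star: 5
  bring bright: 3
  star bright: 3
  star bring: 3
  star star: 3
  walk bring: 2
  … (19 more, each ≤ 2)

"bright star", 5 times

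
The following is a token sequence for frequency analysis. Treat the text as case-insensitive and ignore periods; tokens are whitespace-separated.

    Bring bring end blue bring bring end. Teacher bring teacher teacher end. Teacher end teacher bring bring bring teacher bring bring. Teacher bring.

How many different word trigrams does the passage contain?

23 tokens → 21 trigram windows in total.
Repeated trigrams (each contributes count−1 duplicates):
  bring bring end: 2
  bring bring teacher: 2
  bring teacher bring: 2
  end teacher bring: 2
  teacher bring bring: 2
  teacher end teacher: 2
6 duplicate windows → 21 − 6 = 15 distinct.

15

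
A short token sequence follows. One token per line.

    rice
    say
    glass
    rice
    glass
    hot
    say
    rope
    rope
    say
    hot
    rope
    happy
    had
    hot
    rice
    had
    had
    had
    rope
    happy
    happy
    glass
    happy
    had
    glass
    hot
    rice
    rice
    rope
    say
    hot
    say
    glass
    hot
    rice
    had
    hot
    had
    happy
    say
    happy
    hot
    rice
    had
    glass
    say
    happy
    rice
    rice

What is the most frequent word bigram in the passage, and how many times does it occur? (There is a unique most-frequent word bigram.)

"hot rice", 4 times

Bigram frequencies (highest first):
  hot rice: 4
  glass hot: 3
  rice had: 3
  say glass: 2
  hot say: 2
  rope say: 2
  … (25 more, each ≤ 2)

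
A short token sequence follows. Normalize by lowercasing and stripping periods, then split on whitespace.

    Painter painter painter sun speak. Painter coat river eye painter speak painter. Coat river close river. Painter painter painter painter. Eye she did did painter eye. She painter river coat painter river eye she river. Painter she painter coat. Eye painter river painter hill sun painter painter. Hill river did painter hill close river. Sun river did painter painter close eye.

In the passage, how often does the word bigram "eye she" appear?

Scanning the 60 overlapping bigram windows for "eye she":
  position 21–22: eye she
  position 26–27: eye she
  position 33–34: eye she

3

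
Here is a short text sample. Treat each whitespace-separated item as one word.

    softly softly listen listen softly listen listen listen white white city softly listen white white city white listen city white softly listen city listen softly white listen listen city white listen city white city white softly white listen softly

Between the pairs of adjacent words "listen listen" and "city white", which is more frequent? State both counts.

"city white" (5 vs 4)

"listen listen": 4 occurrences
"city white": 5 occurrences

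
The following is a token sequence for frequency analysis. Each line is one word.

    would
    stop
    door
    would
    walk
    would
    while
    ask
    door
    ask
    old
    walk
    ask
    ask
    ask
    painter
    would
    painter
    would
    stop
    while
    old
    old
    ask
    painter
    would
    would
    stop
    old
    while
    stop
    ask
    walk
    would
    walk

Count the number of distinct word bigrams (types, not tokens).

35 tokens → 34 bigram windows in total.
Repeated bigrams (each contributes count−1 duplicates):
  painter would: 3
  would stop: 3
  ask ask: 2
  ask painter: 2
  walk would: 2
  would walk: 2
8 duplicate windows → 34 − 8 = 26 distinct.

26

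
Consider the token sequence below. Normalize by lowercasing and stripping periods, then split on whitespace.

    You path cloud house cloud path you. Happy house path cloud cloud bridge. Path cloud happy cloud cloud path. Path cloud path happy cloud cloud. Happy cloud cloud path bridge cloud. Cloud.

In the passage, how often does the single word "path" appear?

8

Scanning the 32 tokens for "path":
  position 2: path
  position 6: path
  position 10: path
  position 14: path
  position 19: path
  position 20: path
  position 22: path
  position 29: path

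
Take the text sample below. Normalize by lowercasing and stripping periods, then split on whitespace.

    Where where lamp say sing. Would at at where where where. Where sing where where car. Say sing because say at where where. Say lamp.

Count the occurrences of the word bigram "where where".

Scanning the 24 overlapping bigram windows for "where where":
  position 1–2: where where
  position 9–10: where where
  position 10–11: where where
  position 11–12: where where
  position 14–15: where where
  position 22–23: where where

6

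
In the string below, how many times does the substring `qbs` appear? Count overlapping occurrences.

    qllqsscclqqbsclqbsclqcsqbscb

Sliding a length-3 window over the 28 characters (26 positions):
  position 11–13: qbs
  position 16–18: qbs
  position 24–26: qbs

3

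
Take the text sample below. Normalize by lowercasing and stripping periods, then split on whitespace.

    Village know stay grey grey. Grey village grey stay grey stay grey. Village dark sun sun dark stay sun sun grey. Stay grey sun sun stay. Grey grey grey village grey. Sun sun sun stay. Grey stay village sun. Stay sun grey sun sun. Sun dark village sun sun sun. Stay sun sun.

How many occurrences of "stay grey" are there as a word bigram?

Scanning the 52 overlapping bigram windows for "stay grey":
  position 3–4: stay grey
  position 9–10: stay grey
  position 11–12: stay grey
  position 22–23: stay grey
  position 26–27: stay grey
  position 35–36: stay grey

6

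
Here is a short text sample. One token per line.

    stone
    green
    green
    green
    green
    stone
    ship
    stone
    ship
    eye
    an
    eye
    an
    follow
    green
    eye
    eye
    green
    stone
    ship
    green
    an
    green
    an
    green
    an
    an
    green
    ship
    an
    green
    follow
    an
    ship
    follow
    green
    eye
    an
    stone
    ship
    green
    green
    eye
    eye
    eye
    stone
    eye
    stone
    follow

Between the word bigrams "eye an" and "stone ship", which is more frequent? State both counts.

"stone ship" (4 vs 3)

"eye an": 3 occurrences
"stone ship": 4 occurrences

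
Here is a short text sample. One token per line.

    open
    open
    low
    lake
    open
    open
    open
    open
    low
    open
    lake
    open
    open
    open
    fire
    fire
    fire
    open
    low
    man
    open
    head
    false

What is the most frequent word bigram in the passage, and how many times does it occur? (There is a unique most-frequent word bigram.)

Bigram frequencies (highest first):
  open open: 6
  open low: 3
  lake open: 2
  fire fire: 2
  low lake: 1
  low open: 1
  … (7 more, each ≤ 1)

"open open", 6 times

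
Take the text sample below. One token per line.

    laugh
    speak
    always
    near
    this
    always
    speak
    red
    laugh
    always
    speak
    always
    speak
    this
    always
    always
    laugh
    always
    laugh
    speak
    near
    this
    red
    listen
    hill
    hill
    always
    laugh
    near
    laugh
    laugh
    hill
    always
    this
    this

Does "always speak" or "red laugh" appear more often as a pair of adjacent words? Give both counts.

"always speak": 3 occurrences
"red laugh": 1 occurrence

"always speak" (3 vs 1)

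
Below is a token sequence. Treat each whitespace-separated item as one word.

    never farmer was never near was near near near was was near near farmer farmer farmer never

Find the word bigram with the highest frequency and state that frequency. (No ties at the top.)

Bigram frequencies (highest first):
  near near: 3
  near was: 2
  was near: 2
  farmer farmer: 2
  never farmer: 1
  farmer was: 1
  … (5 more, each ≤ 1)

"near near", 3 times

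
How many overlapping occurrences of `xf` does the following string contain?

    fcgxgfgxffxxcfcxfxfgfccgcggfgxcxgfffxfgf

Sliding a length-2 window over the 40 characters (39 positions):
  position 8–9: xf
  position 16–17: xf
  position 18–19: xf
  position 37–38: xf

4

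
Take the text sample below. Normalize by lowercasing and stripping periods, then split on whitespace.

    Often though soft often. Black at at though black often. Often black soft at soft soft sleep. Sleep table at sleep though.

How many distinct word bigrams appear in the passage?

20

22 tokens → 21 bigram windows in total.
Repeated bigrams (each contributes count−1 duplicates):
  often black: 2
1 duplicate windows → 21 − 1 = 20 distinct.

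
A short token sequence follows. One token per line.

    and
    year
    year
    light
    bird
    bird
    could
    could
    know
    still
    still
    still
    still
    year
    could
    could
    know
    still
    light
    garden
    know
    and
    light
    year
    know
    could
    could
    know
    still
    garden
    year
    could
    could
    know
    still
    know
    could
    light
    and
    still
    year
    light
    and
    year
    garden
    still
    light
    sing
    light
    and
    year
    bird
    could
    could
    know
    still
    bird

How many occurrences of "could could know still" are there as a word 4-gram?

5

Scanning the 54 overlapping 4-gram windows for "could could know still":
  position 7–10: could could know still
  position 15–18: could could know still
  position 26–29: could could know still
  position 32–35: could could know still
  position 53–56: could could know still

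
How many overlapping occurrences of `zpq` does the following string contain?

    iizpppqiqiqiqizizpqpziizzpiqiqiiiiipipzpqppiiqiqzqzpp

2

Sliding a length-3 window over the 53 characters (51 positions):
  position 17–19: zpq
  position 39–41: zpq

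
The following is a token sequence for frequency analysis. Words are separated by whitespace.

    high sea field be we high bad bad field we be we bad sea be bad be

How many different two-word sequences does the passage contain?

17 tokens → 16 bigram windows in total.
Repeated bigrams (each contributes count−1 duplicates):
  be we: 2
1 duplicate windows → 16 − 1 = 15 distinct.

15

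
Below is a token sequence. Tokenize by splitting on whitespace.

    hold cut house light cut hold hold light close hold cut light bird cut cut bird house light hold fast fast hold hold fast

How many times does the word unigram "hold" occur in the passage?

Scanning the 24 tokens for "hold":
  position 1: hold
  position 6: hold
  position 7: hold
  position 10: hold
  position 19: hold
  position 22: hold
  position 23: hold

7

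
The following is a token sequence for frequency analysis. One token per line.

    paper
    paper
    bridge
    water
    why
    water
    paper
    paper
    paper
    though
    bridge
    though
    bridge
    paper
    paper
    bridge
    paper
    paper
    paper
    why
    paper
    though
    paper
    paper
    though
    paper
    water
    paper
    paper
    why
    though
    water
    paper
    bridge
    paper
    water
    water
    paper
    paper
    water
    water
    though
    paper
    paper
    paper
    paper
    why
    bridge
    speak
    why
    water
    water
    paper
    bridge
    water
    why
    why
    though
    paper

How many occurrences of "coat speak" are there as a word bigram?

Scanning the 58 overlapping bigram windows for "coat speak":
  (none found)

0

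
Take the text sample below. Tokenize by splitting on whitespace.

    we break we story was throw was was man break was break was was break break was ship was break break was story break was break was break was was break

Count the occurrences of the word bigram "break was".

Scanning the 30 overlapping bigram windows for "break was":
  position 10–11: break was
  position 12–13: break was
  position 16–17: break was
  position 21–22: break was
  position 24–25: break was
  position 26–27: break was
  position 28–29: break was

7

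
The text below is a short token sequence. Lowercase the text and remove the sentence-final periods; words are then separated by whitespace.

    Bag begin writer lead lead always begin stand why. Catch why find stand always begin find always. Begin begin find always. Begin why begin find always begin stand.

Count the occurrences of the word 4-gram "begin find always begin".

Scanning the 25 overlapping 4-gram windows for "begin find always begin":
  position 15–18: begin find always begin
  position 19–22: begin find always begin
  position 24–27: begin find always begin

3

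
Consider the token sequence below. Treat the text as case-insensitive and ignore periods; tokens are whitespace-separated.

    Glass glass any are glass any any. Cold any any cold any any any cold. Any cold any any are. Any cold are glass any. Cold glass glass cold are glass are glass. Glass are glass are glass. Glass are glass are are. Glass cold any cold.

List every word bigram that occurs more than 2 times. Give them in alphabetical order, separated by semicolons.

any any; any cold; are glass; cold any; glass any; glass are; glass glass

Bigram counts meeting the condition (more than 2 times):
  any any: 5
  any cold: 7
  are glass: 8
  cold any: 5
  glass any: 3
  glass are: 5
  glass glass: 4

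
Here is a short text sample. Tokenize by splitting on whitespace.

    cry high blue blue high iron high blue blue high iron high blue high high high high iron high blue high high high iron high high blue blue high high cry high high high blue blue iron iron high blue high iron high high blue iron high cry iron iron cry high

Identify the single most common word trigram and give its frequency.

"high iron high", 5 times

Trigram frequencies (highest first):
  high iron high: 5
  high blue blue: 4
  iron high blue: 4
  high high high: 4
  blue blue high: 3
  blue high iron: 3
  … (19 more, each ≤ 3)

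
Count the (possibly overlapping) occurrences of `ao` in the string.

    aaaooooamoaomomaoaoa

Sliding a length-2 window over the 20 characters (19 positions):
  position 3–4: ao
  position 11–12: ao
  position 16–17: ao
  position 18–19: ao

4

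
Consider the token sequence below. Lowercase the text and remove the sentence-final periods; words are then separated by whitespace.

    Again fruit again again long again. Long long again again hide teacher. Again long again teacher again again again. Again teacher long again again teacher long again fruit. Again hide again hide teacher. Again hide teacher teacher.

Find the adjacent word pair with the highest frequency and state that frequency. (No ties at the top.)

Bigram frequencies (highest first):
  again again: 6
  long again: 5
  again hide: 4
  again long: 3
  hide teacher: 3
  teacher again: 3
  … (7 more, each ≤ 3)

"again again", 6 times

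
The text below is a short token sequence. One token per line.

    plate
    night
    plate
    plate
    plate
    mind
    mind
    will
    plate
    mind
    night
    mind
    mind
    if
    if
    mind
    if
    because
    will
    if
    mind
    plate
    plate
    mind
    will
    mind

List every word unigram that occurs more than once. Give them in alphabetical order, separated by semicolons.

Unigram counts meeting the condition (more than once):
  if: 4
  mind: 9
  night: 2
  plate: 7
  will: 3

if; mind; night; plate; will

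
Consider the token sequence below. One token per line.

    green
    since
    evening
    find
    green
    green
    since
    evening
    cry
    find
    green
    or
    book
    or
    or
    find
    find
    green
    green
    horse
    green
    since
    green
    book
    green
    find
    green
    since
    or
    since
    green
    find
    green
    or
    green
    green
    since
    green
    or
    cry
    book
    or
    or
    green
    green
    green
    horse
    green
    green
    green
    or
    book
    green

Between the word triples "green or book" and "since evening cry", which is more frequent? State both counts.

"green or book": 2 occurrences
"since evening cry": 1 occurrence

"green or book" (2 vs 1)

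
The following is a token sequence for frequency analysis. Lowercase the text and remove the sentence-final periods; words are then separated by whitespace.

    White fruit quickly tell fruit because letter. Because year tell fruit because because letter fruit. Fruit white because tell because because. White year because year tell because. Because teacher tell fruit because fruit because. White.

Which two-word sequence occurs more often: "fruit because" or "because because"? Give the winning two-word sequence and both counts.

"fruit because" (4 vs 3)

"fruit because": 4 occurrences
"because because": 3 occurrences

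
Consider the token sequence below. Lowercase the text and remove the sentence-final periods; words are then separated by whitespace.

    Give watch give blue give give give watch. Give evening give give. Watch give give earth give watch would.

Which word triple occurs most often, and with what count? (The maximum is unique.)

Trigram frequencies (highest first):
  give watch give: 3
  give give watch: 2
  watch give blue: 1
  give blue give: 1
  blue give give: 1
  give give give: 1
  … (8 more, each ≤ 1)

"give watch give", 3 times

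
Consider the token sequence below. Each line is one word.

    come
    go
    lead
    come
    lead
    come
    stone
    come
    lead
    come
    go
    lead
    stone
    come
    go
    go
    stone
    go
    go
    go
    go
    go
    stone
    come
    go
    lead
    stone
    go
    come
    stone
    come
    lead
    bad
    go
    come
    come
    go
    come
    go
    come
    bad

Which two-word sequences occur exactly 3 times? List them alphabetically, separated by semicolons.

Bigram counts meeting the condition (exactly 3 times):
  come lead: 3
  go lead: 3
  lead come: 3

come lead; go lead; lead come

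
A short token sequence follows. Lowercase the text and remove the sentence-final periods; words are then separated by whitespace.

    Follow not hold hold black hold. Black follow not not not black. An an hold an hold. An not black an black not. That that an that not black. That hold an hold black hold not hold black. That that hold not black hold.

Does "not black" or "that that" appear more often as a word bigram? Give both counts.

"not black": 4 occurrences
"that that": 2 occurrences

"not black" (4 vs 2)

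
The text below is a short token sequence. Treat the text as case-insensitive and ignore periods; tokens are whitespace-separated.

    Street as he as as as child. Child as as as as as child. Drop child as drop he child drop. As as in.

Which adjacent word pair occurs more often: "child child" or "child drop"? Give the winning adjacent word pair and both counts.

"child child": 1 occurrence
"child drop": 2 occurrences

"child drop" (2 vs 1)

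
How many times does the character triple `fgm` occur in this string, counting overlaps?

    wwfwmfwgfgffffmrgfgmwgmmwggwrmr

Sliding a length-3 window over the 31 characters (29 positions):
  position 18–20: fgm

1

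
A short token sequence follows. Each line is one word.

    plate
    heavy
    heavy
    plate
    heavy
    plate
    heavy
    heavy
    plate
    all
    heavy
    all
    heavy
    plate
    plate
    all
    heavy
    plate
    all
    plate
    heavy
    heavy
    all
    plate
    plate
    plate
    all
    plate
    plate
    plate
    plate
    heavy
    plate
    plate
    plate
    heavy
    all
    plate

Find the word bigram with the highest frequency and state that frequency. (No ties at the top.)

"plate plate", 8 times

Bigram frequencies (highest first):
  plate plate: 8
  plate heavy: 6
  heavy plate: 6
  plate all: 4
  all plate: 4
  heavy heavy: 3
  … (2 more, each ≤ 3)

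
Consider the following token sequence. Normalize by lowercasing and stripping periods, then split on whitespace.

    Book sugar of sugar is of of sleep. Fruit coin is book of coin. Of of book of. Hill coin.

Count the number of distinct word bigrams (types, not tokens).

17

20 tokens → 19 bigram windows in total.
Repeated bigrams (each contributes count−1 duplicates):
  book of: 2
  of of: 2
2 duplicate windows → 19 − 2 = 17 distinct.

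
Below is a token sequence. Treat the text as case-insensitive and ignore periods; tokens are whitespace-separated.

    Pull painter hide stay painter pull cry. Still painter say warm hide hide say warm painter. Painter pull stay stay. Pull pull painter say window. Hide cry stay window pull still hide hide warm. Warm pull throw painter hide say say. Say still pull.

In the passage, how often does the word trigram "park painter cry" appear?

Scanning the 42 overlapping trigram windows for "park painter cry":
  (none found)

0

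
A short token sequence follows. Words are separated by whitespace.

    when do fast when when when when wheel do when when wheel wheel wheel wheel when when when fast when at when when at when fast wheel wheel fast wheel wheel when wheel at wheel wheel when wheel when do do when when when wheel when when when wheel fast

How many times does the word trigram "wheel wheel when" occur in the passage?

3

Scanning the 48 overlapping trigram windows for "wheel wheel when":
  position 14–16: wheel wheel when
  position 30–32: wheel wheel when
  position 35–37: wheel wheel when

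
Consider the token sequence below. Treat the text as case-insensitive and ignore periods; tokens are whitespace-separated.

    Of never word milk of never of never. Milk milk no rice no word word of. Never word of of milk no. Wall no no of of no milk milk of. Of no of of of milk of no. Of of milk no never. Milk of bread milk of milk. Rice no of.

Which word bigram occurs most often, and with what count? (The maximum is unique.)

Bigram frequencies (highest first):
  of of: 6
  milk of: 5
  of never: 4
  of milk: 4
  no of: 4
  milk no: 3
  … (19 more, each ≤ 3)

"of of", 6 times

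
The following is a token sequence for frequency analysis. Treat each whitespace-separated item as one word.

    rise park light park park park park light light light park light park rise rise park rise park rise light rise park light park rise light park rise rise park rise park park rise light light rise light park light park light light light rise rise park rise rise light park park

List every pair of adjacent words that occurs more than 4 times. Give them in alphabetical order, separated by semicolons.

light light; light park; park light; park park; park rise; rise light; rise park

Bigram counts meeting the condition (more than 4 times):
  light light: 5
  light park: 8
  park light: 6
  park park: 5
  park rise: 8
  rise light: 5
  rise park: 7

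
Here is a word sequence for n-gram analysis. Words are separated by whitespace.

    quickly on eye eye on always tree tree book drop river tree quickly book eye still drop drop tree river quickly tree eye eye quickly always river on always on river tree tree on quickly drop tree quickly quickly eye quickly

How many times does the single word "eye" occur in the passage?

Scanning the 41 tokens for "eye":
  position 3: eye
  position 4: eye
  position 15: eye
  position 23: eye
  position 24: eye
  position 40: eye

6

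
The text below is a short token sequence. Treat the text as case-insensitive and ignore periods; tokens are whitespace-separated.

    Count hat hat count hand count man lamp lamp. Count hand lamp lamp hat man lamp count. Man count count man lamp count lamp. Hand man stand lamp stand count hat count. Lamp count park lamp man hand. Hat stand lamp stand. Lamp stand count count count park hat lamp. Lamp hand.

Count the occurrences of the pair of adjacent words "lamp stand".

3

Scanning the 51 overlapping bigram windows for "lamp stand":
  position 28–29: lamp stand
  position 41–42: lamp stand
  position 43–44: lamp stand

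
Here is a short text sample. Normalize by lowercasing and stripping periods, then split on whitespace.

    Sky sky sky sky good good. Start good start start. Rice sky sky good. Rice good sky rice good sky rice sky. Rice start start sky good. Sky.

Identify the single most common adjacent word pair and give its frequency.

Bigram frequencies (highest first):
  sky sky: 4
  sky good: 3
  good sky: 3
  sky rice: 3
  good start: 2
  start start: 2
  … (8 more, each ≤ 2)

"sky sky", 4 times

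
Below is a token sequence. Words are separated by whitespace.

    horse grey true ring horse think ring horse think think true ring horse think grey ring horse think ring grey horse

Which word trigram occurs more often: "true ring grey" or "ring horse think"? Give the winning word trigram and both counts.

"ring horse think" (4 vs 0)

"true ring grey": 0 occurrences
"ring horse think": 4 occurrences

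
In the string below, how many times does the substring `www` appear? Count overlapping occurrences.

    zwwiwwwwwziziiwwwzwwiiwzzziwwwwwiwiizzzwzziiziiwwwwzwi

9

Sliding a length-3 window over the 54 characters (52 positions):
  position 5–7: www
  position 6–8: www
  position 7–9: www
  position 15–17: www
  position 28–30: www
  position 29–31: www
  position 30–32: www
  position 48–50: www
  position 49–51: www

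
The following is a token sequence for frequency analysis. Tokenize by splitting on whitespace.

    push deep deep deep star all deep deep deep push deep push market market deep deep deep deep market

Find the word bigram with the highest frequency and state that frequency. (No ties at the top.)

Bigram frequencies (highest first):
  deep deep: 7
  push deep: 2
  deep push: 2
  deep star: 1
  star all: 1
  all deep: 1
  … (4 more, each ≤ 1)

"deep deep", 7 times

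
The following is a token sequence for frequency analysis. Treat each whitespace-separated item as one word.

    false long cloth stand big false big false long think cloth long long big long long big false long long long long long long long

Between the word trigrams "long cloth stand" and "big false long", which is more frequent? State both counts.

"long cloth stand": 1 occurrence
"big false long": 2 occurrences

"big false long" (2 vs 1)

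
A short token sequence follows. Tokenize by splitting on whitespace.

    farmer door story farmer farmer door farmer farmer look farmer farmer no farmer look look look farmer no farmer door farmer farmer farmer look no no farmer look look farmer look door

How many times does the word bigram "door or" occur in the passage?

Scanning the 31 overlapping bigram windows for "door or":
  (none found)

0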